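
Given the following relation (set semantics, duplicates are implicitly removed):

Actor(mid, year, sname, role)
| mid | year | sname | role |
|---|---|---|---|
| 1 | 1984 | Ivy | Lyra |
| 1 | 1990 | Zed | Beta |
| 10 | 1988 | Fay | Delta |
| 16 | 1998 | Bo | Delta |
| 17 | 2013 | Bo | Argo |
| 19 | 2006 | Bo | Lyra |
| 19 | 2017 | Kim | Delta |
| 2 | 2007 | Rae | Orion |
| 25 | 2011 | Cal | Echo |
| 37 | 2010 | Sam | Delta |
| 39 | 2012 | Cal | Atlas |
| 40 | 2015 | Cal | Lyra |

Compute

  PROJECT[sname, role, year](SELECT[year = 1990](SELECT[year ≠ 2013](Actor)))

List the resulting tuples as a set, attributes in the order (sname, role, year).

{(Zed, Beta, 1990)}

σ[year ≠ 2013]: keep tuples satisfying year ≠ 2013 → {(1, 1984, Ivy, Lyra), (1, 1990, Zed, Beta), (10, 1988, Fay, Delta), (16, 1998, Bo, Delta), (19, 2006, Bo, Lyra), (19, 2017, Kim, Delta), (2, 2007, Rae, Orion), (25, 2011, Cal, Echo), (37, 2010, Sam, Delta), (39, 2012, Cal, Atlas), (40, 2015, Cal, Lyra)}
σ[year = 1990]: keep tuples satisfying year = 1990 → {(1, 1990, Zed, Beta)}
π[sname, role, year]: project onto (sname, role, year) → {(Zed, Beta, 1990)}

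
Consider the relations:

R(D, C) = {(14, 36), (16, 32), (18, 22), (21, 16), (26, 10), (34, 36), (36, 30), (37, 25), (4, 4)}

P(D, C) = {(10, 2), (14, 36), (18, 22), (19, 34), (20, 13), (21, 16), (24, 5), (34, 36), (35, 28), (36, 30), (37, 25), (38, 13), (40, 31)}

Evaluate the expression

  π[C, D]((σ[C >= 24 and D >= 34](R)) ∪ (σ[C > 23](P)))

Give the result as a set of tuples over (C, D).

{(25, 37), (28, 35), (30, 36), (31, 40), (34, 19), (36, 14), (36, 34)}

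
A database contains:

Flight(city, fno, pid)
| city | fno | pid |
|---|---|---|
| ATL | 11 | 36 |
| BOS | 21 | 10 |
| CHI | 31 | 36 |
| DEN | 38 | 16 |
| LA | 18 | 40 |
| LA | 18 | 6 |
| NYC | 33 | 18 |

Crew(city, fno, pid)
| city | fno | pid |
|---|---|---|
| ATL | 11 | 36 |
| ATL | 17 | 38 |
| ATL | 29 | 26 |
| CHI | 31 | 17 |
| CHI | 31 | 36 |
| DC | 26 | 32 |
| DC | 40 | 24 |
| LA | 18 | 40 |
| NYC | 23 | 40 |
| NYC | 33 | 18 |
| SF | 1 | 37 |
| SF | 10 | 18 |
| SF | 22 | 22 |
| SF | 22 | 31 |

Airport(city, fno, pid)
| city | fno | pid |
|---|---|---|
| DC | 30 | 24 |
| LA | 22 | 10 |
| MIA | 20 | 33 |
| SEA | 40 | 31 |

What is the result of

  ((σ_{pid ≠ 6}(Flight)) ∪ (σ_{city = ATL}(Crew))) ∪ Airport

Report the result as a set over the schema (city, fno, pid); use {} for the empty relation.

σ[pid ≠ 6]: keep tuples satisfying pid ≠ 6 → {(ATL, 11, 36), (BOS, 21, 10), (CHI, 31, 36), (DEN, 38, 16), (LA, 18, 40), (NYC, 33, 18)}
σ[city = ATL]: keep tuples satisfying city = ATL → {(ATL, 11, 36), (ATL, 17, 38), (ATL, 29, 26)}
Union: {(ATL, 11, 36), (BOS, 21, 10), (CHI, 31, 36), (DEN, 38, 16), (LA, 18, 40), (NYC, 33, 18)} with {(ATL, 11, 36), (ATL, 17, 38), (ATL, 29, 26)} → {(ATL, 11, 36), (ATL, 17, 38), (ATL, 29, 26), (BOS, 21, 10), (CHI, 31, 36), (DEN, 38, 16), (LA, 18, 40), (NYC, 33, 18)}
Union: {(ATL, 11, 36), (ATL, 17, 38), (ATL, 29, 26), (BOS, 21, 10), (CHI, 31, 36), (DEN, 38, 16), (LA, 18, 40), (NYC, 33, 18)} with {(DC, 30, 24), (LA, 22, 10), (MIA, 20, 33), (SEA, 40, 31)} → {(ATL, 11, 36), (ATL, 17, 38), (ATL, 29, 26), (BOS, 21, 10), (CHI, 31, 36), (DC, 30, 24), (DEN, 38, 16), (LA, 18, 40), (LA, 22, 10), (MIA, 20, 33), (NYC, 33, 18), (SEA, 40, 31)}

{(ATL, 11, 36), (ATL, 17, 38), (ATL, 29, 26), (BOS, 21, 10), (CHI, 31, 36), (DC, 30, 24), (DEN, 38, 16), (LA, 18, 40), (LA, 22, 10), (MIA, 20, 33), (NYC, 33, 18), (SEA, 40, 31)}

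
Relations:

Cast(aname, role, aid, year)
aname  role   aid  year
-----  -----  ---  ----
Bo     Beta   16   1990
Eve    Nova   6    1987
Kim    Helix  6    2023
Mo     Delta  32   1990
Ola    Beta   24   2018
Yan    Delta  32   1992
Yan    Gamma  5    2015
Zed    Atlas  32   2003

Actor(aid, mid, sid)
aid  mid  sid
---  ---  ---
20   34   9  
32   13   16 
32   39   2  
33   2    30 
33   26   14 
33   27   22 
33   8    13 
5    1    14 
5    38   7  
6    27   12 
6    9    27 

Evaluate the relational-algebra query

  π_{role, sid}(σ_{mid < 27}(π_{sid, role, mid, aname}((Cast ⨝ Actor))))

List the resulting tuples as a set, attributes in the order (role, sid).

{(Atlas, 16), (Delta, 16), (Gamma, 14), (Helix, 27), (Nova, 27)}

Natural join on aid: {(Eve, Nova, 6, 1987, 27, 12), (Eve, Nova, 6, 1987, 9, 27), (Kim, Helix, 6, 2023, 27, 12), (Kim, Helix, 6, 2023, 9, 27), (Mo, Delta, 32, 1990, 13, 16), (Mo, Delta, 32, 1990, 39, 2), (Yan, Delta, 32, 1992, 13, 16), (Yan, Delta, 32, 1992, 39, 2), (Yan, Gamma, 5, 2015, 1, 14), (Yan, Gamma, 5, 2015, 38, 7), (Zed, Atlas, 32, 2003, 13, 16), (Zed, Atlas, 32, 2003, 39, 2)}
Projecting to sid, role, mid, aname: {(12, Helix, 27, Kim), (12, Nova, 27, Eve), (14, Gamma, 1, Yan), (16, Atlas, 13, Zed), (16, Delta, 13, Mo), (16, Delta, 13, Yan), (2, Atlas, 39, Zed), (2, Delta, 39, Mo), (2, Delta, 39, Yan), (27, Helix, 9, Kim), (27, Nova, 9, Eve), (7, Gamma, 38, Yan)}
Selection mid < 27: {(14, Gamma, 1, Yan), (16, Atlas, 13, Zed), (16, Delta, 13, Mo), (16, Delta, 13, Yan), (27, Helix, 9, Kim), (27, Nova, 9, Eve)}
Projecting to role, sid (1 duplicate(s) eliminated): {(Atlas, 16), (Delta, 16), (Gamma, 14), (Helix, 27), (Nova, 27)}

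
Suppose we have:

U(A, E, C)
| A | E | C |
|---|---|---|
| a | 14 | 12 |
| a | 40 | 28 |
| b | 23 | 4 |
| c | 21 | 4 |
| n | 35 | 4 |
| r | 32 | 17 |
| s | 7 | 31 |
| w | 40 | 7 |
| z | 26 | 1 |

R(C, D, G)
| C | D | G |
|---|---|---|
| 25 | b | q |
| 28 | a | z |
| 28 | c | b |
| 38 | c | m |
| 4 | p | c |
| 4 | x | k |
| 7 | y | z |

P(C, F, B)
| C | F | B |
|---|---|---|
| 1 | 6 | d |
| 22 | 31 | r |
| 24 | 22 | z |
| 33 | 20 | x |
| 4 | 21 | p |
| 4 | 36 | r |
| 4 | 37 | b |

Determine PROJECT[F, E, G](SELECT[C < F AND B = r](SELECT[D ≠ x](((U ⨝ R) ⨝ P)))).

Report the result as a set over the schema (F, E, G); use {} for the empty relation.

{(36, 21, c), (36, 23, c), (36, 35, c)}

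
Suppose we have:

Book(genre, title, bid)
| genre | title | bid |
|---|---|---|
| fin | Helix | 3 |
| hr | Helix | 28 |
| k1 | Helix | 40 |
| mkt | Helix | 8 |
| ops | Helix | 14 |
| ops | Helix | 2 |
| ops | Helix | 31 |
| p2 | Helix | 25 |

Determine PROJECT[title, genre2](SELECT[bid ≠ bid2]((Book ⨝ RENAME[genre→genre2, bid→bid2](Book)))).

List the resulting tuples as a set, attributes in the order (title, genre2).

ρ[genre→genre2, bid→bid2]: schema becomes (genre2, title, bid2); tuples unchanged.
Joining Book and RENAME[genre→genre2, bid→bid2](Book) on title yields {(fin, Helix, 3, fin, 3), (fin, Helix, 3, hr, 28), (fin, Helix, 3, k1, 40), (fin, Helix, 3, mkt, 8), (fin, Helix, 3, ops, 14), (fin, Helix, 3, ops, 2), (fin, Helix, 3, ops, 31), (fin, Helix, 3, p2, 25), (hr, Helix, 28, fin, 3), (hr, Helix, 28, hr, 28), (hr, Helix, 28, k1, 40), (hr, Helix, 28, mkt, 8), (hr, Helix, 28, ops, 14), (hr, Helix, 28, ops, 2), (hr, Helix, 28, ops, 31), (hr, Helix, 28, p2, 25), (k1, Helix, 40, fin, 3), (k1, Helix, 40, hr, 28), (k1, Helix, 40, k1, 40), (k1, Helix, 40, mkt, 8), (k1, Helix, 40, ops, 14), (k1, Helix, 40, ops, 2), (k1, Helix, 40, ops, 31), (k1, Helix, 40, p2, 25), (mkt, Helix, 8, fin, 3), (mkt, Helix, 8, hr, 28), (mkt, Helix, 8, k1, 40), (mkt, Helix, 8, mkt, 8), (mkt, Helix, 8, ops, 14), (mkt, Helix, 8, ops, 2), (mkt, Helix, 8, ops, 31), (mkt, Helix, 8, p2, 25), (ops, Helix, 14, fin, 3), (ops, Helix, 14, hr, 28), (ops, Helix, 14, k1, 40), (ops, Helix, 14, mkt, 8), (ops, Helix, 14, ops, 14), (ops, Helix, 14, ops, 2), (ops, Helix, 14, ops, 31), (ops, Helix, 14, p2, 25), (ops, Helix, 2, fin, 3), (ops, Helix, 2, hr, 28), (ops, Helix, 2, k1, 40), (ops, Helix, 2, mkt, 8), (ops, Helix, 2, ops, 14), (ops, Helix, 2, ops, 2), (ops, Helix, 2, ops, 31), (ops, Helix, 2, p2, 25), (ops, Helix, 31, fin, 3), (ops, Helix, 31, hr, 28), (ops, Helix, 31, k1, 40), (ops, Helix, 31, mkt, 8), (ops, Helix, 31, ops, 14), (ops, Helix, 31, ops, 2), (ops, Helix, 31, ops, 31), (ops, Helix, 31, p2, 25), (p2, Helix, 25, fin, 3), (p2, Helix, 25, hr, 28), (p2, Helix, 25, k1, 40), (p2, Helix, 25, mkt, 8), (p2, Helix, 25, ops, 14), (p2, Helix, 25, ops, 2), (p2, Helix, 25, ops, 31), (p2, Helix, 25, p2, 25)}.
Apply σ_{bid ≠ bid2}; surviving tuples: {(fin, Helix, 3, hr, 28), (fin, Helix, 3, k1, 40), (fin, Helix, 3, mkt, 8), (fin, Helix, 3, ops, 14), (fin, Helix, 3, ops, 2), (fin, Helix, 3, ops, 31), (fin, Helix, 3, p2, 25), (hr, Helix, 28, fin, 3), (hr, Helix, 28, k1, 40), (hr, Helix, 28, mkt, 8), (hr, Helix, 28, ops, 14), (hr, Helix, 28, ops, 2), (hr, Helix, 28, ops, 31), (hr, Helix, 28, p2, 25), (k1, Helix, 40, fin, 3), (k1, Helix, 40, hr, 28), (k1, Helix, 40, mkt, 8), (k1, Helix, 40, ops, 14), (k1, Helix, 40, ops, 2), (k1, Helix, 40, ops, 31), (k1, Helix, 40, p2, 25), (mkt, Helix, 8, fin, 3), (mkt, Helix, 8, hr, 28), (mkt, Helix, 8, k1, 40), (mkt, Helix, 8, ops, 14), (mkt, Helix, 8, ops, 2), (mkt, Helix, 8, ops, 31), (mkt, Helix, 8, p2, 25), (ops, Helix, 14, fin, 3), (ops, Helix, 14, hr, 28), (ops, Helix, 14, k1, 40), (ops, Helix, 14, mkt, 8), (ops, Helix, 14, ops, 2), (ops, Helix, 14, ops, 31), (ops, Helix, 14, p2, 25), (ops, Helix, 2, fin, 3), (ops, Helix, 2, hr, 28), (ops, Helix, 2, k1, 40), (ops, Helix, 2, mkt, 8), (ops, Helix, 2, ops, 14), (ops, Helix, 2, ops, 31), (ops, Helix, 2, p2, 25), (ops, Helix, 31, fin, 3), (ops, Helix, 31, hr, 28), (ops, Helix, 31, k1, 40), (ops, Helix, 31, mkt, 8), (ops, Helix, 31, ops, 14), (ops, Helix, 31, ops, 2), (ops, Helix, 31, p2, 25), (p2, Helix, 25, fin, 3), (p2, Helix, 25, hr, 28), (p2, Helix, 25, k1, 40), (p2, Helix, 25, mkt, 8), (p2, Helix, 25, ops, 14), (p2, Helix, 25, ops, 2), (p2, Helix, 25, ops, 31)}
π_{title, genre2} gives {(Helix, fin), (Helix, hr), (Helix, k1), (Helix, mkt), (Helix, ops), (Helix, p2)} (50 duplicate(s) eliminated).

{(Helix, fin), (Helix, hr), (Helix, k1), (Helix, mkt), (Helix, ops), (Helix, p2)}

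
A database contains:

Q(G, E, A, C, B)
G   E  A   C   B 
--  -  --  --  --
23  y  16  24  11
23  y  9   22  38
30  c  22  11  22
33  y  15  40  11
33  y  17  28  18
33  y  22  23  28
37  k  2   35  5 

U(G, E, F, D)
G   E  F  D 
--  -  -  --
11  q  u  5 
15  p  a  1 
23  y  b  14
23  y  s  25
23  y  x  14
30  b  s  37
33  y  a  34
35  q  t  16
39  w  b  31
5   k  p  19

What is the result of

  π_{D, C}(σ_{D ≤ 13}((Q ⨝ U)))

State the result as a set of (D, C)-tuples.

{}

Joining Q and U on G, E yields {(23, y, 16, 24, 11, b, 14), (23, y, 16, 24, 11, s, 25), (23, y, 16, 24, 11, x, 14), (23, y, 9, 22, 38, b, 14), (23, y, 9, 22, 38, s, 25), (23, y, 9, 22, 38, x, 14), (33, y, 15, 40, 11, a, 34), (33, y, 17, 28, 18, a, 34), (33, y, 22, 23, 28, a, 34)}.
Apply σ_{D ≤ 13}; surviving tuples: {}
π[D, C]: project onto (D, C) → {}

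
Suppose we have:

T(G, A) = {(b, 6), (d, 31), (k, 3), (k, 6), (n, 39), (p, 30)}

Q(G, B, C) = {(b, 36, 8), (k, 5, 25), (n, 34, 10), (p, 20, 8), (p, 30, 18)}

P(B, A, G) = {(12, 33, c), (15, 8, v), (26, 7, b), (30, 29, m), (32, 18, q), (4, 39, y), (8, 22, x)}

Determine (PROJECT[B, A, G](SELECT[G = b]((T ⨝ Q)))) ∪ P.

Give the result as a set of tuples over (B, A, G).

{(12, 33, c), (15, 8, v), (26, 7, b), (30, 29, m), (32, 18, q), (36, 6, b), (4, 39, y), (8, 22, x)}

Joining T and Q on G yields {(b, 6, 36, 8), (k, 3, 5, 25), (k, 6, 5, 25), (n, 39, 34, 10), (p, 30, 20, 8), (p, 30, 30, 18)}.
σ[G = b]: keep tuples satisfying G = b → {(b, 6, 36, 8)}
Projecting to B, A, G: {(36, 6, b)}
Set union of the two operands is {(12, 33, c), (15, 8, v), (26, 7, b), (30, 29, m), (32, 18, q), (36, 6, b), (4, 39, y), (8, 22, x)}.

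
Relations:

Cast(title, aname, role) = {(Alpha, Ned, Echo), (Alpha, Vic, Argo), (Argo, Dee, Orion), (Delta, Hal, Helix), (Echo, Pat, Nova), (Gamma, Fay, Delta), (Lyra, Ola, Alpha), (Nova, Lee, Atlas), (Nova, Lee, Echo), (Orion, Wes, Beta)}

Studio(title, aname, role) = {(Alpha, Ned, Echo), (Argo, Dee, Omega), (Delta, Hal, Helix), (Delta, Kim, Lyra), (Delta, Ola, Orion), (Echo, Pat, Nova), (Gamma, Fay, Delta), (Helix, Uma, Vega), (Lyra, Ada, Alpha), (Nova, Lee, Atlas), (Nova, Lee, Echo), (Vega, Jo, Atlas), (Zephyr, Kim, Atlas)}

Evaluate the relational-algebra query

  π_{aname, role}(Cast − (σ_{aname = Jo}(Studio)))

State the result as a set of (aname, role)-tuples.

{(Dee, Orion), (Fay, Delta), (Hal, Helix), (Lee, Atlas), (Lee, Echo), (Ned, Echo), (Ola, Alpha), (Pat, Nova), (Vic, Argo), (Wes, Beta)}

Selection aname = Jo: {(Vega, Jo, Atlas)}
Set difference of the two operands is {(Alpha, Ned, Echo), (Alpha, Vic, Argo), (Argo, Dee, Orion), (Delta, Hal, Helix), (Echo, Pat, Nova), (Gamma, Fay, Delta), (Lyra, Ola, Alpha), (Nova, Lee, Atlas), (Nova, Lee, Echo), (Orion, Wes, Beta)}.
Projecting to aname, role: {(Dee, Orion), (Fay, Delta), (Hal, Helix), (Lee, Atlas), (Lee, Echo), (Ned, Echo), (Ola, Alpha), (Pat, Nova), (Vic, Argo), (Wes, Beta)}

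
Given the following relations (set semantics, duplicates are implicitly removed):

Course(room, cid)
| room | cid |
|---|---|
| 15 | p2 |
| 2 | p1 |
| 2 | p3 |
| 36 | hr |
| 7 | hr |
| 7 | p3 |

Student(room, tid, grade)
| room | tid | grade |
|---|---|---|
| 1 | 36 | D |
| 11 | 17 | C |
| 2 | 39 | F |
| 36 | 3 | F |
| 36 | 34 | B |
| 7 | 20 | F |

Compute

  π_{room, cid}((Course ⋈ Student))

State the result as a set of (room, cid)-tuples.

Natural join on room: {(2, p1, 39, F), (2, p3, 39, F), (36, hr, 3, F), (36, hr, 34, B), (7, hr, 20, F), (7, p3, 20, F)}
Projecting to room, cid (1 duplicate(s) eliminated): {(2, p1), (2, p3), (36, hr), (7, hr), (7, p3)}

{(2, p1), (2, p3), (36, hr), (7, hr), (7, p3)}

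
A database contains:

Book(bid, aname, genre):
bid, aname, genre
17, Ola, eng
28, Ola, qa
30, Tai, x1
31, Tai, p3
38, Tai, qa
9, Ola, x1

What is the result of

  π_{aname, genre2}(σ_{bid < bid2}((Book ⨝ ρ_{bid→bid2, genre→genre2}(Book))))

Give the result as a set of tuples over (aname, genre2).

ρ[bid→bid2, genre→genre2]: schema becomes (bid2, aname, genre2); tuples unchanged.
Joining Book and ρ_{bid→bid2, genre→genre2}(Book) on aname yields {(17, Ola, eng, 17, eng), (17, Ola, eng, 28, qa), (17, Ola, eng, 9, x1), (28, Ola, qa, 17, eng), (28, Ola, qa, 28, qa), (28, Ola, qa, 9, x1), (30, Tai, x1, 30, x1), (30, Tai, x1, 31, p3), (30, Tai, x1, 38, qa), (31, Tai, p3, 30, x1), (31, Tai, p3, 31, p3), (31, Tai, p3, 38, qa), (38, Tai, qa, 30, x1), (38, Tai, qa, 31, p3), (38, Tai, qa, 38, qa), (9, Ola, x1, 17, eng), (9, Ola, x1, 28, qa), (9, Ola, x1, 9, x1)}.
σ[bid < bid2]: keep tuples satisfying bid < bid2 → {(17, Ola, eng, 28, qa), (30, Tai, x1, 31, p3), (30, Tai, x1, 38, qa), (31, Tai, p3, 38, qa), (9, Ola, x1, 17, eng), (9, Ola, x1, 28, qa)}
π[aname, genre2]: project onto (aname, genre2) (2 duplicate(s) eliminated) → {(Ola, eng), (Ola, qa), (Tai, p3), (Tai, qa)}

{(Ola, eng), (Ola, qa), (Tai, p3), (Tai, qa)}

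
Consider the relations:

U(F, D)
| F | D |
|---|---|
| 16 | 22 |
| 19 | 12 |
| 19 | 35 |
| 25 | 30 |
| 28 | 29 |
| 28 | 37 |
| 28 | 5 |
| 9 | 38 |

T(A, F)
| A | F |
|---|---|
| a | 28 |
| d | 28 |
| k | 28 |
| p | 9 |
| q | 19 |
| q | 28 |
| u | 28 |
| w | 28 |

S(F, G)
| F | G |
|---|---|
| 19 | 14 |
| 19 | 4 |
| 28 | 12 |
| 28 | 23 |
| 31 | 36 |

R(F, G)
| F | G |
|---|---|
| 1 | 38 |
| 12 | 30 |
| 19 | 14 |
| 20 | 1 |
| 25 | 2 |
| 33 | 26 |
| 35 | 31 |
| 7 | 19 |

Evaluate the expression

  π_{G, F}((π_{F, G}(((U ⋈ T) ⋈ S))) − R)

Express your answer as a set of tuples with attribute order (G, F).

{(12, 28), (23, 28), (4, 19)}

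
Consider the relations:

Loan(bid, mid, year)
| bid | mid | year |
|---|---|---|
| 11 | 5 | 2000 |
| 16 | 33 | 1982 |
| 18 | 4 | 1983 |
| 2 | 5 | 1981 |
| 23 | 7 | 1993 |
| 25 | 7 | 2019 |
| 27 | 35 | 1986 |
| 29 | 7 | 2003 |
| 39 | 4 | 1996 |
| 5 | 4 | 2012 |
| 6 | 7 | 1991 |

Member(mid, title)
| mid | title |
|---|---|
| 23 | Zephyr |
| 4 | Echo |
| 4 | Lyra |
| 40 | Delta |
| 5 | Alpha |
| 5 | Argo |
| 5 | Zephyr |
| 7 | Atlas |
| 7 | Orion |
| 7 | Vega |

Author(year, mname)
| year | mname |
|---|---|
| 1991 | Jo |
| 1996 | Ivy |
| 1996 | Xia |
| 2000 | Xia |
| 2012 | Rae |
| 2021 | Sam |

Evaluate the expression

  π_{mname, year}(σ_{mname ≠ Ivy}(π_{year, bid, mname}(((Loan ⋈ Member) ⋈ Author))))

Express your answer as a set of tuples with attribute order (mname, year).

{(Jo, 1991), (Rae, 2012), (Xia, 1996), (Xia, 2000)}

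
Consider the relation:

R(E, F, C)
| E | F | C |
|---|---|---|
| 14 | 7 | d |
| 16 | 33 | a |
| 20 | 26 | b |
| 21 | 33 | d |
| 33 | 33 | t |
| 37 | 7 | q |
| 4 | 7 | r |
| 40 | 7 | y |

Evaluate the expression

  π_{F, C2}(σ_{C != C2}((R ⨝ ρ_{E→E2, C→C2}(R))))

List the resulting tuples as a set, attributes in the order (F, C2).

{(33, a), (33, d), (33, t), (7, d), (7, q), (7, r), (7, y)}

ρ[E→E2, C→C2]: schema becomes (E2, F, C2); tuples unchanged.
Joining R and ρ_{E→E2, C→C2}(R) on F yields {(14, 7, d, 14, d), (14, 7, d, 37, q), (14, 7, d, 4, r), (14, 7, d, 40, y), (16, 33, a, 16, a), (16, 33, a, 21, d), (16, 33, a, 33, t), (20, 26, b, 20, b), (21, 33, d, 16, a), (21, 33, d, 21, d), (21, 33, d, 33, t), (33, 33, t, 16, a), (33, 33, t, 21, d), (33, 33, t, 33, t), (37, 7, q, 14, d), (37, 7, q, 37, q), (37, 7, q, 4, r), (37, 7, q, 40, y), (4, 7, r, 14, d), (4, 7, r, 37, q), (4, 7, r, 4, r), (4, 7, r, 40, y), (40, 7, y, 14, d), (40, 7, y, 37, q), (40, 7, y, 4, r), (40, 7, y, 40, y)}.
Selection C != C2: {(14, 7, d, 37, q), (14, 7, d, 4, r), (14, 7, d, 40, y), (16, 33, a, 21, d), (16, 33, a, 33, t), (21, 33, d, 16, a), (21, 33, d, 33, t), (33, 33, t, 16, a), (33, 33, t, 21, d), (37, 7, q, 14, d), (37, 7, q, 4, r), (37, 7, q, 40, y), (4, 7, r, 14, d), (4, 7, r, 37, q), (4, 7, r, 40, y), (40, 7, y, 14, d), (40, 7, y, 37, q), (40, 7, y, 4, r)}
Keep only column(s) F, C2 (11 duplicate(s) eliminated): {(33, a), (33, d), (33, t), (7, d), (7, q), (7, r), (7, y)}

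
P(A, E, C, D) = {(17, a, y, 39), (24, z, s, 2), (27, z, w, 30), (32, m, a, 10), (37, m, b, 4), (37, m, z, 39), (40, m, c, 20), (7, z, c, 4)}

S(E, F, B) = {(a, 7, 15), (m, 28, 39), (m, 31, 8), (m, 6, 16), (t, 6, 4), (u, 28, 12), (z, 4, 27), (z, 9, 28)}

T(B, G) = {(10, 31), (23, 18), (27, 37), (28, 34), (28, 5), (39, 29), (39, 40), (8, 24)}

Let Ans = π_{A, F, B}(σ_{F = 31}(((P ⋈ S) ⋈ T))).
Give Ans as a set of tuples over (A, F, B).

{(32, 31, 8), (37, 31, 8), (40, 31, 8)}

Natural join on E: {(17, a, y, 39, 7, 15), (24, z, s, 2, 4, 27), (24, z, s, 2, 9, 28), (27, z, w, 30, 4, 27), (27, z, w, 30, 9, 28), (32, m, a, 10, 28, 39), (32, m, a, 10, 31, 8), (32, m, a, 10, 6, 16), (37, m, b, 4, 28, 39), (37, m, b, 4, 31, 8), (37, m, b, 4, 6, 16), (37, m, z, 39, 28, 39), (37, m, z, 39, 31, 8), (37, m, z, 39, 6, 16), (40, m, c, 20, 28, 39), (40, m, c, 20, 31, 8), (40, m, c, 20, 6, 16), (7, z, c, 4, 4, 27), (7, z, c, 4, 9, 28)}
Natural join on B: {(24, z, s, 2, 4, 27, 37), (24, z, s, 2, 9, 28, 34), (24, z, s, 2, 9, 28, 5), (27, z, w, 30, 4, 27, 37), (27, z, w, 30, 9, 28, 34), (27, z, w, 30, 9, 28, 5), (32, m, a, 10, 28, 39, 29), (32, m, a, 10, 28, 39, 40), (32, m, a, 10, 31, 8, 24), (37, m, b, 4, 28, 39, 29), (37, m, b, 4, 28, 39, 40), (37, m, b, 4, 31, 8, 24), (37, m, z, 39, 28, 39, 29), (37, m, z, 39, 28, 39, 40), (37, m, z, 39, 31, 8, 24), (40, m, c, 20, 28, 39, 29), (40, m, c, 20, 28, 39, 40), (40, m, c, 20, 31, 8, 24), (7, z, c, 4, 4, 27, 37), (7, z, c, 4, 9, 28, 34), (7, z, c, 4, 9, 28, 5)}
Apply σ_{F = 31}; surviving tuples: {(32, m, a, 10, 31, 8, 24), (37, m, b, 4, 31, 8, 24), (37, m, z, 39, 31, 8, 24), (40, m, c, 20, 31, 8, 24)}
π[A, F, B]: project onto (A, F, B) (1 duplicate(s) eliminated) → {(32, 31, 8), (37, 31, 8), (40, 31, 8)}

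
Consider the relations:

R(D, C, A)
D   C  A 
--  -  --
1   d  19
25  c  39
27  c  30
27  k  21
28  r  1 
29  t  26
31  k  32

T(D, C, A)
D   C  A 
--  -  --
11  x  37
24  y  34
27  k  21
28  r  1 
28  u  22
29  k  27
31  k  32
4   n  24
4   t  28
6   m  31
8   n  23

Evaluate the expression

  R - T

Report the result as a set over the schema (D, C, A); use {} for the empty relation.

{(1, d, 19), (25, c, 39), (27, c, 30), (29, t, 26)}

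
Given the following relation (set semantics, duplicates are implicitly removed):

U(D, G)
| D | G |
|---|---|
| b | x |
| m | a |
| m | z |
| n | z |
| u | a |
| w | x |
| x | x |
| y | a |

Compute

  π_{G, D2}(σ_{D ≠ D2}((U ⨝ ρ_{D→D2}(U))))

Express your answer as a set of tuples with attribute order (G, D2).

{(a, m), (a, u), (a, y), (x, b), (x, w), (x, x), (z, m), (z, n)}

ρ[D→D2]: schema becomes (D2, G); tuples unchanged.
Joining U and ρ_{D→D2}(U) on G yields {(b, x, b), (b, x, w), (b, x, x), (m, a, m), (m, a, u), (m, a, y), (m, z, m), (m, z, n), (n, z, m), (n, z, n), (u, a, m), (u, a, u), (u, a, y), (w, x, b), (w, x, w), (w, x, x), (x, x, b), (x, x, w), (x, x, x), (y, a, m), (y, a, u), (y, a, y)}.
Filtering on D ≠ D2 leaves {(b, x, w), (b, x, x), (m, a, u), (m, a, y), (m, z, n), (n, z, m), (u, a, m), (u, a, y), (w, x, b), (w, x, x), (x, x, b), (x, x, w), (y, a, m), (y, a, u)}.
Projecting to G, D2 (6 duplicate(s) eliminated): {(a, m), (a, u), (a, y), (x, b), (x, w), (x, x), (z, m), (z, n)}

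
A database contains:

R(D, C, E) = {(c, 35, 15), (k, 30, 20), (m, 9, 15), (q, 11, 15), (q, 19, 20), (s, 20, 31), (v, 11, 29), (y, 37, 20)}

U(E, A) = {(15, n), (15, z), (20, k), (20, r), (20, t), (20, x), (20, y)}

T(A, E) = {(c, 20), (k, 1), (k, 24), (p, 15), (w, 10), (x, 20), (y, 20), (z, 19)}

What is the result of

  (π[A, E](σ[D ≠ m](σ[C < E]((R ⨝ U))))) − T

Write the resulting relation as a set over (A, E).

{(k, 20), (n, 15), (r, 20), (t, 20), (z, 15)}

Joining R and U on E yields {(c, 35, 15, n), (c, 35, 15, z), (k, 30, 20, k), (k, 30, 20, r), (k, 30, 20, t), (k, 30, 20, x), (k, 30, 20, y), (m, 9, 15, n), (m, 9, 15, z), (q, 11, 15, n), (q, 11, 15, z), (q, 19, 20, k), (q, 19, 20, r), (q, 19, 20, t), (q, 19, 20, x), (q, 19, 20, y), (y, 37, 20, k), (y, 37, 20, r), (y, 37, 20, t), (y, 37, 20, x), (y, 37, 20, y)}.
Filtering on C < E leaves {(m, 9, 15, n), (m, 9, 15, z), (q, 11, 15, n), (q, 11, 15, z), (q, 19, 20, k), (q, 19, 20, r), (q, 19, 20, t), (q, 19, 20, x), (q, 19, 20, y)}.
Filtering on D ≠ m leaves {(q, 11, 15, n), (q, 11, 15, z), (q, 19, 20, k), (q, 19, 20, r), (q, 19, 20, t), (q, 19, 20, x), (q, 19, 20, y)}.
π[A, E]: project onto (A, E) → {(k, 20), (n, 15), (r, 20), (t, 20), (x, 20), (y, 20), (z, 15)}
Taking the difference: {(k, 20), (n, 15), (r, 20), (t, 20), (z, 15)}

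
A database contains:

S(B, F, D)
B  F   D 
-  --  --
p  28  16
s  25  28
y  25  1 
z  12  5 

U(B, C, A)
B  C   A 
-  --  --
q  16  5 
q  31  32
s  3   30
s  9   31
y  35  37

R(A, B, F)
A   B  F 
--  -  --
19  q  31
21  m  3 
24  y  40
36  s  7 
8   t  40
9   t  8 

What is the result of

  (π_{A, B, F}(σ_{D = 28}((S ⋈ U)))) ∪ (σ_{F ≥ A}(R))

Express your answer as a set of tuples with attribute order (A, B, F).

{(19, q, 31), (24, y, 40), (30, s, 25), (31, s, 25), (8, t, 40)}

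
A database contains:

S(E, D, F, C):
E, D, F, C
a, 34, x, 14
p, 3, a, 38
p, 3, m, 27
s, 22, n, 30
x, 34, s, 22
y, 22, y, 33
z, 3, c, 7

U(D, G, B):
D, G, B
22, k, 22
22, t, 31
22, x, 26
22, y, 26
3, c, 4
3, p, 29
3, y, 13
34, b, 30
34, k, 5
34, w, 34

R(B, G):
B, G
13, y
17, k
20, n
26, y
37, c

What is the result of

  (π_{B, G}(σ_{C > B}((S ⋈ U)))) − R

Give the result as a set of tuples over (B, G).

Joining S and U on D yields {(a, 34, x, 14, b, 30), (a, 34, x, 14, k, 5), (a, 34, x, 14, w, 34), (p, 3, a, 38, c, 4), (p, 3, a, 38, p, 29), (p, 3, a, 38, y, 13), (p, 3, m, 27, c, 4), (p, 3, m, 27, p, 29), (p, 3, m, 27, y, 13), (s, 22, n, 30, k, 22), (s, 22, n, 30, t, 31), (s, 22, n, 30, x, 26), (s, 22, n, 30, y, 26), (x, 34, s, 22, b, 30), (x, 34, s, 22, k, 5), (x, 34, s, 22, w, 34), (y, 22, y, 33, k, 22), (y, 22, y, 33, t, 31), (y, 22, y, 33, x, 26), (y, 22, y, 33, y, 26), (z, 3, c, 7, c, 4), (z, 3, c, 7, p, 29), (z, 3, c, 7, y, 13)}.
Selection C > B: {(a, 34, x, 14, k, 5), (p, 3, a, 38, c, 4), (p, 3, a, 38, p, 29), (p, 3, a, 38, y, 13), (p, 3, m, 27, c, 4), (p, 3, m, 27, y, 13), (s, 22, n, 30, k, 22), (s, 22, n, 30, x, 26), (s, 22, n, 30, y, 26), (x, 34, s, 22, k, 5), (y, 22, y, 33, k, 22), (y, 22, y, 33, t, 31), (y, 22, y, 33, x, 26), (y, 22, y, 33, y, 26), (z, 3, c, 7, c, 4)}
Keep only column(s) B, G (7 duplicate(s) eliminated): {(13, y), (22, k), (26, x), (26, y), (29, p), (31, t), (4, c), (5, k)}
Taking the difference: {(22, k), (26, x), (29, p), (31, t), (4, c), (5, k)}

{(22, k), (26, x), (29, p), (31, t), (4, c), (5, k)}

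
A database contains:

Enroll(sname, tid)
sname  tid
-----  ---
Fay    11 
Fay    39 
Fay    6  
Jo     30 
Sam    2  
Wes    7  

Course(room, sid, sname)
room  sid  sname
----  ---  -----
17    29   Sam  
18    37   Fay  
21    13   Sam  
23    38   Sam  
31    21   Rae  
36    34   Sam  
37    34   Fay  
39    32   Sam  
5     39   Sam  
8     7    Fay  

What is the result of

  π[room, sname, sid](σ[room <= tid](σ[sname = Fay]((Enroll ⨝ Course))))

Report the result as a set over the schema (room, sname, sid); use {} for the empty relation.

Enroll ⋈ Course (natural join on sname): {(Fay, 11, 18, 37), (Fay, 11, 37, 34), (Fay, 11, 8, 7), (Fay, 39, 18, 37), (Fay, 39, 37, 34), (Fay, 39, 8, 7), (Fay, 6, 18, 37), (Fay, 6, 37, 34), (Fay, 6, 8, 7), (Sam, 2, 17, 29), (Sam, 2, 21, 13), (Sam, 2, 23, 38), (Sam, 2, 36, 34), (Sam, 2, 39, 32), (Sam, 2, 5, 39)}
Filtering on sname = Fay leaves {(Fay, 11, 18, 37), (Fay, 11, 37, 34), (Fay, 11, 8, 7), (Fay, 39, 18, 37), (Fay, 39, 37, 34), (Fay, 39, 8, 7), (Fay, 6, 18, 37), (Fay, 6, 37, 34), (Fay, 6, 8, 7)}.
Filtering on room <= tid leaves {(Fay, 11, 8, 7), (Fay, 39, 18, 37), (Fay, 39, 37, 34), (Fay, 39, 8, 7)}.
Keep only column(s) room, sname, sid (1 duplicate(s) eliminated): {(18, Fay, 37), (37, Fay, 34), (8, Fay, 7)}

{(18, Fay, 37), (37, Fay, 34), (8, Fay, 7)}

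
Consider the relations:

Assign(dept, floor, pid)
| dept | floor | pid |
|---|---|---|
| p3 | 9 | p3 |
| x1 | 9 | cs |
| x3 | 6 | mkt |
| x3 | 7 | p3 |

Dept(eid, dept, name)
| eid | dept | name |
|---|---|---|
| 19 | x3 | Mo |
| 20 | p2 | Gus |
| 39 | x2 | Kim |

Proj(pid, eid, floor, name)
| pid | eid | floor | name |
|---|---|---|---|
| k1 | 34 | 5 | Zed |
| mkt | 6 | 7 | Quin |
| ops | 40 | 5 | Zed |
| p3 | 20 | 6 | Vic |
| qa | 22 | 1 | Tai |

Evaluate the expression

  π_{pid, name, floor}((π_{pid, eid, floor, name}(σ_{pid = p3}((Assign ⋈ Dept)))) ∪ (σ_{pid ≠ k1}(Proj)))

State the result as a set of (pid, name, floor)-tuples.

{(mkt, Quin, 7), (ops, Zed, 5), (p3, Mo, 7), (p3, Vic, 6), (qa, Tai, 1)}

Joining Assign and Dept on dept yields {(x3, 6, mkt, 19, Mo), (x3, 7, p3, 19, Mo)}.
Apply σ_{pid = p3}; surviving tuples: {(x3, 7, p3, 19, Mo)}
π[pid, eid, floor, name]: project onto (pid, eid, floor, name) → {(p3, 19, 7, Mo)}
Apply σ_{pid ≠ k1}; surviving tuples: {(mkt, 6, 7, Quin), (ops, 40, 5, Zed), (p3, 20, 6, Vic), (qa, 22, 1, Tai)}
Taking the union: {(mkt, 6, 7, Quin), (ops, 40, 5, Zed), (p3, 19, 7, Mo), (p3, 20, 6, Vic), (qa, 22, 1, Tai)}
π[pid, name, floor]: project onto (pid, name, floor) → {(mkt, Quin, 7), (ops, Zed, 5), (p3, Mo, 7), (p3, Vic, 6), (qa, Tai, 1)}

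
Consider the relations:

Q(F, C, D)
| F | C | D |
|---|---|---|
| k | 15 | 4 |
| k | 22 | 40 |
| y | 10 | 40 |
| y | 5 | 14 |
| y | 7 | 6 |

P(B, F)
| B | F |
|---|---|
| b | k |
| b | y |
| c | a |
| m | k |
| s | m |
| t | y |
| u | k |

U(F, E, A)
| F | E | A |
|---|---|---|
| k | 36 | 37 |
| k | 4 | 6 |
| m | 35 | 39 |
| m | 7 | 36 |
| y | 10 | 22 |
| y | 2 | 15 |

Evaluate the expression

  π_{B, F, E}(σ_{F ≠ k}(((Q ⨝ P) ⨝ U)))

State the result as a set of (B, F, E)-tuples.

Natural join on F: {(k, 15, 4, b), (k, 15, 4, m), (k, 15, 4, u), (k, 22, 40, b), (k, 22, 40, m), (k, 22, 40, u), (y, 10, 40, b), (y, 10, 40, t), (y, 5, 14, b), (y, 5, 14, t), (y, 7, 6, b), (y, 7, 6, t)}
Natural join on F: {(k, 15, 4, b, 36, 37), (k, 15, 4, b, 4, 6), (k, 15, 4, m, 36, 37), (k, 15, 4, m, 4, 6), (k, 15, 4, u, 36, 37), (k, 15, 4, u, 4, 6), (k, 22, 40, b, 36, 37), (k, 22, 40, b, 4, 6), (k, 22, 40, m, 36, 37), (k, 22, 40, m, 4, 6), (k, 22, 40, u, 36, 37), (k, 22, 40, u, 4, 6), (y, 10, 40, b, 10, 22), (y, 10, 40, b, 2, 15), (y, 10, 40, t, 10, 22), (y, 10, 40, t, 2, 15), (y, 5, 14, b, 10, 22), (y, 5, 14, b, 2, 15), (y, 5, 14, t, 10, 22), (y, 5, 14, t, 2, 15), (y, 7, 6, b, 10, 22), (y, 7, 6, b, 2, 15), (y, 7, 6, t, 10, 22), (y, 7, 6, t, 2, 15)}
Apply σ_{F ≠ k}; surviving tuples: {(y, 10, 40, b, 10, 22), (y, 10, 40, b, 2, 15), (y, 10, 40, t, 10, 22), (y, 10, 40, t, 2, 15), (y, 5, 14, b, 10, 22), (y, 5, 14, b, 2, 15), (y, 5, 14, t, 10, 22), (y, 5, 14, t, 2, 15), (y, 7, 6, b, 10, 22), (y, 7, 6, b, 2, 15), (y, 7, 6, t, 10, 22), (y, 7, 6, t, 2, 15)}
π_{B, F, E} gives {(b, y, 10), (b, y, 2), (t, y, 10), (t, y, 2)} (8 duplicate(s) eliminated).

{(b, y, 10), (b, y, 2), (t, y, 10), (t, y, 2)}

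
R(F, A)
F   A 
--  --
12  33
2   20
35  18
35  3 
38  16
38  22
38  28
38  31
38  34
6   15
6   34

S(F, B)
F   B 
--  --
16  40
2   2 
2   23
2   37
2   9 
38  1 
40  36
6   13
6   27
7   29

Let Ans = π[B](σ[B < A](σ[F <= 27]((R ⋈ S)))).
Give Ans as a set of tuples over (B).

{13, 2, 27, 9}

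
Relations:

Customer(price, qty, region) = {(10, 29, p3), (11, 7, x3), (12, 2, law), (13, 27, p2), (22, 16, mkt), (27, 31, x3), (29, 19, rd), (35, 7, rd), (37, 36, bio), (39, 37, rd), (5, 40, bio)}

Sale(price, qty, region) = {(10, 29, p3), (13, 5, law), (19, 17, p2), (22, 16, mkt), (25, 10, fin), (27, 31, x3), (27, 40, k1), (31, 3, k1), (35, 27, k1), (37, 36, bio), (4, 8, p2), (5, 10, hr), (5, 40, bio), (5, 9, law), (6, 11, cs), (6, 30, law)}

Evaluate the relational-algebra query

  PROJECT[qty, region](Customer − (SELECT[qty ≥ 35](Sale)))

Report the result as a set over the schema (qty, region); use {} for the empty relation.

σ[qty ≥ 35]: keep tuples satisfying qty ≥ 35 → {(27, 40, k1), (37, 36, bio), (5, 40, bio)}
Taking the difference: {(10, 29, p3), (11, 7, x3), (12, 2, law), (13, 27, p2), (22, 16, mkt), (27, 31, x3), (29, 19, rd), (35, 7, rd), (39, 37, rd)}
π_{qty, region} gives {(16, mkt), (19, rd), (2, law), (27, p2), (29, p3), (31, x3), (37, rd), (7, rd), (7, x3)}.

{(16, mkt), (19, rd), (2, law), (27, p2), (29, p3), (31, x3), (37, rd), (7, rd), (7, x3)}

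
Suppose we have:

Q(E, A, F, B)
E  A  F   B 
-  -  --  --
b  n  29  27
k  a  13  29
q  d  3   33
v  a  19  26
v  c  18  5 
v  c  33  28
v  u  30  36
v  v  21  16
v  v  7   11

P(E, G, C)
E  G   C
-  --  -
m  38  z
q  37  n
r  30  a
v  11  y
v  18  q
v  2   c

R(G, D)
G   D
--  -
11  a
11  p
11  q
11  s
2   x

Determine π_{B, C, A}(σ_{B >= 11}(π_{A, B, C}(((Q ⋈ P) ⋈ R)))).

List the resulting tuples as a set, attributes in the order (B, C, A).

Natural join on E: {(q, d, 3, 33, 37, n), (v, a, 19, 26, 11, y), (v, a, 19, 26, 18, q), (v, a, 19, 26, 2, c), (v, c, 18, 5, 11, y), (v, c, 18, 5, 18, q), (v, c, 18, 5, 2, c), (v, c, 33, 28, 11, y), (v, c, 33, 28, 18, q), (v, c, 33, 28, 2, c), (v, u, 30, 36, 11, y), (v, u, 30, 36, 18, q), (v, u, 30, 36, 2, c), (v, v, 21, 16, 11, y), (v, v, 21, 16, 18, q), (v, v, 21, 16, 2, c), (v, v, 7, 11, 11, y), (v, v, 7, 11, 18, q), (v, v, 7, 11, 2, c)}
Natural join on G: {(v, a, 19, 26, 11, y, a), (v, a, 19, 26, 11, y, p), (v, a, 19, 26, 11, y, q), (v, a, 19, 26, 11, y, s), (v, a, 19, 26, 2, c, x), (v, c, 18, 5, 11, y, a), (v, c, 18, 5, 11, y, p), (v, c, 18, 5, 11, y, q), (v, c, 18, 5, 11, y, s), (v, c, 18, 5, 2, c, x), (v, c, 33, 28, 11, y, a), (v, c, 33, 28, 11, y, p), (v, c, 33, 28, 11, y, q), (v, c, 33, 28, 11, y, s), (v, c, 33, 28, 2, c, x), (v, u, 30, 36, 11, y, a), (v, u, 30, 36, 11, y, p), (v, u, 30, 36, 11, y, q), (v, u, 30, 36, 11, y, s), (v, u, 30, 36, 2, c, x), (v, v, 21, 16, 11, y, a), (v, v, 21, 16, 11, y, p), (v, v, 21, 16, 11, y, q), (v, v, 21, 16, 11, y, s), (v, v, 21, 16, 2, c, x), (v, v, 7, 11, 11, y, a), (v, v, 7, 11, 11, y, p), (v, v, 7, 11, 11, y, q), (v, v, 7, 11, 11, y, s), (v, v, 7, 11, 2, c, x)}
Projecting to A, B, C (18 duplicate(s) eliminated): {(a, 26, c), (a, 26, y), (c, 28, c), (c, 28, y), (c, 5, c), (c, 5, y), (u, 36, c), (u, 36, y), (v, 11, c), (v, 11, y), (v, 16, c), (v, 16, y)}
σ[B >= 11]: keep tuples satisfying B >= 11 → {(a, 26, c), (a, 26, y), (c, 28, c), (c, 28, y), (u, 36, c), (u, 36, y), (v, 11, c), (v, 11, y), (v, 16, c), (v, 16, y)}
Projecting to B, C, A: {(11, c, v), (11, y, v), (16, c, v), (16, y, v), (26, c, a), (26, y, a), (28, c, c), (28, y, c), (36, c, u), (36, y, u)}

{(11, c, v), (11, y, v), (16, c, v), (16, y, v), (26, c, a), (26, y, a), (28, c, c), (28, y, c), (36, c, u), (36, y, u)}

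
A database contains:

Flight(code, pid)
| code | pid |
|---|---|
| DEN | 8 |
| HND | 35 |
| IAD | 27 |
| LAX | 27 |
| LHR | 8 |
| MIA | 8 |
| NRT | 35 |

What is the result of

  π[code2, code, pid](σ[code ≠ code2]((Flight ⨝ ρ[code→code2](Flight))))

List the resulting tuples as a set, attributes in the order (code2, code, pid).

{(DEN, LHR, 8), (DEN, MIA, 8), (HND, NRT, 35), (IAD, LAX, 27), (LAX, IAD, 27), (LHR, DEN, 8), (LHR, MIA, 8), (MIA, DEN, 8), (MIA, LHR, 8), (NRT, HND, 35)}

ρ[code→code2]: schema becomes (code2, pid); tuples unchanged.
Joining Flight and ρ[code→code2](Flight) on pid yields {(DEN, 8, DEN), (DEN, 8, LHR), (DEN, 8, MIA), (HND, 35, HND), (HND, 35, NRT), (IAD, 27, IAD), (IAD, 27, LAX), (LAX, 27, IAD), (LAX, 27, LAX), (LHR, 8, DEN), (LHR, 8, LHR), (LHR, 8, MIA), (MIA, 8, DEN), (MIA, 8, LHR), (MIA, 8, MIA), (NRT, 35, HND), (NRT, 35, NRT)}.
Selection code ≠ code2: {(DEN, 8, LHR), (DEN, 8, MIA), (HND, 35, NRT), (IAD, 27, LAX), (LAX, 27, IAD), (LHR, 8, DEN), (LHR, 8, MIA), (MIA, 8, DEN), (MIA, 8, LHR), (NRT, 35, HND)}
Projecting to code2, code, pid: {(DEN, LHR, 8), (DEN, MIA, 8), (HND, NRT, 35), (IAD, LAX, 27), (LAX, IAD, 27), (LHR, DEN, 8), (LHR, MIA, 8), (MIA, DEN, 8), (MIA, LHR, 8), (NRT, HND, 35)}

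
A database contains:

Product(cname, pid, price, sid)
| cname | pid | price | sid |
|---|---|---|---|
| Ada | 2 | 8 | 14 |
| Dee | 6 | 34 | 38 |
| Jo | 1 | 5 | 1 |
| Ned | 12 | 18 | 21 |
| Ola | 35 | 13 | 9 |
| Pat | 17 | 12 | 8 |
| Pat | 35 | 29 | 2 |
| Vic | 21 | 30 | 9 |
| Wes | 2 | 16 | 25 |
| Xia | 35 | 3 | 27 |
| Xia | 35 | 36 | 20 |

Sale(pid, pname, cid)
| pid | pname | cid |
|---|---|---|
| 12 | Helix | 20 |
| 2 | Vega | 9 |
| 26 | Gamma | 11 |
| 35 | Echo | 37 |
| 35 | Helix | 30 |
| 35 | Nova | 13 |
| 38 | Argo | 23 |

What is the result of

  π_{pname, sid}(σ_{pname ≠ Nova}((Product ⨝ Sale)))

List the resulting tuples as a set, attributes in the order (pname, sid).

Product ⋈ Sale (natural join on pid): {(Ada, 2, 8, 14, Vega, 9), (Ned, 12, 18, 21, Helix, 20), (Ola, 35, 13, 9, Echo, 37), (Ola, 35, 13, 9, Helix, 30), (Ola, 35, 13, 9, Nova, 13), (Pat, 35, 29, 2, Echo, 37), (Pat, 35, 29, 2, Helix, 30), (Pat, 35, 29, 2, Nova, 13), (Wes, 2, 16, 25, Vega, 9), (Xia, 35, 3, 27, Echo, 37), (Xia, 35, 3, 27, Helix, 30), (Xia, 35, 3, 27, Nova, 13), (Xia, 35, 36, 20, Echo, 37), (Xia, 35, 36, 20, Helix, 30), (Xia, 35, 36, 20, Nova, 13)}
Filtering on pname ≠ Nova leaves {(Ada, 2, 8, 14, Vega, 9), (Ned, 12, 18, 21, Helix, 20), (Ola, 35, 13, 9, Echo, 37), (Ola, 35, 13, 9, Helix, 30), (Pat, 35, 29, 2, Echo, 37), (Pat, 35, 29, 2, Helix, 30), (Wes, 2, 16, 25, Vega, 9), (Xia, 35, 3, 27, Echo, 37), (Xia, 35, 3, 27, Helix, 30), (Xia, 35, 36, 20, Echo, 37), (Xia, 35, 36, 20, Helix, 30)}.
Projecting to pname, sid: {(Echo, 2), (Echo, 20), (Echo, 27), (Echo, 9), (Helix, 2), (Helix, 20), (Helix, 21), (Helix, 27), (Helix, 9), (Vega, 14), (Vega, 25)}

{(Echo, 2), (Echo, 20), (Echo, 27), (Echo, 9), (Helix, 2), (Helix, 20), (Helix, 21), (Helix, 27), (Helix, 9), (Vega, 14), (Vega, 25)}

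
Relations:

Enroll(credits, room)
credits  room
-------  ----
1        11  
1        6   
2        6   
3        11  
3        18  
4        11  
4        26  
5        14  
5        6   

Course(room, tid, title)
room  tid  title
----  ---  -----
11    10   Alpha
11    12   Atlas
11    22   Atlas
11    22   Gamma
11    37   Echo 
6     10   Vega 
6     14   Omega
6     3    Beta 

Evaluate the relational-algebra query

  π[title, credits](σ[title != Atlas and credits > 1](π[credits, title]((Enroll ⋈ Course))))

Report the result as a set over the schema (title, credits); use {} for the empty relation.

Natural join on room: {(1, 11, 10, Alpha), (1, 11, 12, Atlas), (1, 11, 22, Atlas), (1, 11, 22, Gamma), (1, 11, 37, Echo), (1, 6, 10, Vega), (1, 6, 14, Omega), (1, 6, 3, Beta), (2, 6, 10, Vega), (2, 6, 14, Omega), (2, 6, 3, Beta), (3, 11, 10, Alpha), (3, 11, 12, Atlas), (3, 11, 22, Atlas), (3, 11, 22, Gamma), (3, 11, 37, Echo), (4, 11, 10, Alpha), (4, 11, 12, Atlas), (4, 11, 22, Atlas), (4, 11, 22, Gamma), (4, 11, 37, Echo), (5, 6, 10, Vega), (5, 6, 14, Omega), (5, 6, 3, Beta)}
π_{credits, title} gives {(1, Alpha), (1, Atlas), (1, Beta), (1, Echo), (1, Gamma), (1, Omega), (1, Vega), (2, Beta), (2, Omega), (2, Vega), (3, Alpha), (3, Atlas), (3, Echo), (3, Gamma), (4, Alpha), (4, Atlas), (4, Echo), (4, Gamma), (5, Beta), (5, Omega), (5, Vega)} (3 duplicate(s) eliminated).
Apply σ_{title != Atlas and credits > 1}; surviving tuples: {(2, Beta), (2, Omega), (2, Vega), (3, Alpha), (3, Echo), (3, Gamma), (4, Alpha), (4, Echo), (4, Gamma), (5, Beta), (5, Omega), (5, Vega)}
π_{title, credits} gives {(Alpha, 3), (Alpha, 4), (Beta, 2), (Beta, 5), (Echo, 3), (Echo, 4), (Gamma, 3), (Gamma, 4), (Omega, 2), (Omega, 5), (Vega, 2), (Vega, 5)}.

{(Alpha, 3), (Alpha, 4), (Beta, 2), (Beta, 5), (Echo, 3), (Echo, 4), (Gamma, 3), (Gamma, 4), (Omega, 2), (Omega, 5), (Vega, 2), (Vega, 5)}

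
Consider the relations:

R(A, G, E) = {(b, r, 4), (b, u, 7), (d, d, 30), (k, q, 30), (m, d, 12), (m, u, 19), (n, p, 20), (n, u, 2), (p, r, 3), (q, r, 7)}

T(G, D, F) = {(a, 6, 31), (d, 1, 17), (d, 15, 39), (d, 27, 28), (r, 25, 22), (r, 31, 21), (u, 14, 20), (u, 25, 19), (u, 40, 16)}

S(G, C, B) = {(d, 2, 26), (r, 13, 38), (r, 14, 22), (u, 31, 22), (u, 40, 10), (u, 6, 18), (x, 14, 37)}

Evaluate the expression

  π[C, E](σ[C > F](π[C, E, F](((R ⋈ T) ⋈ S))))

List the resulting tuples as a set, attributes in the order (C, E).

R ⋈ T (natural join on G): {(b, r, 4, 25, 22), (b, r, 4, 31, 21), (b, u, 7, 14, 20), (b, u, 7, 25, 19), (b, u, 7, 40, 16), (d, d, 30, 1, 17), (d, d, 30, 15, 39), (d, d, 30, 27, 28), (m, d, 12, 1, 17), (m, d, 12, 15, 39), (m, d, 12, 27, 28), (m, u, 19, 14, 20), (m, u, 19, 25, 19), (m, u, 19, 40, 16), (n, u, 2, 14, 20), (n, u, 2, 25, 19), (n, u, 2, 40, 16), (p, r, 3, 25, 22), (p, r, 3, 31, 21), (q, r, 7, 25, 22), (q, r, 7, 31, 21)}
(R ⋈ T) ⋈ S (natural join on G): {(b, r, 4, 25, 22, 13, 38), (b, r, 4, 25, 22, 14, 22), (b, r, 4, 31, 21, 13, 38), (b, r, 4, 31, 21, 14, 22), (b, u, 7, 14, 20, 31, 22), (b, u, 7, 14, 20, 40, 10), (b, u, 7, 14, 20, 6, 18), (b, u, 7, 25, 19, 31, 22), (b, u, 7, 25, 19, 40, 10), (b, u, 7, 25, 19, 6, 18), (b, u, 7, 40, 16, 31, 22), (b, u, 7, 40, 16, 40, 10), (b, u, 7, 40, 16, 6, 18), (d, d, 30, 1, 17, 2, 26), (d, d, 30, 15, 39, 2, 26), (d, d, 30, 27, 28, 2, 26), (m, d, 12, 1, 17, 2, 26), (m, d, 12, 15, 39, 2, 26), (m, d, 12, 27, 28, 2, 26), (m, u, 19, 14, 20, 31, 22), (m, u, 19, 14, 20, 40, 10), (m, u, 19, 14, 20, 6, 18), (m, u, 19, 25, 19, 31, 22), (m, u, 19, 25, 19, 40, 10), (m, u, 19, 25, 19, 6, 18), (m, u, 19, 40, 16, 31, 22), (m, u, 19, 40, 16, 40, 10), (m, u, 19, 40, 16, 6, 18), (n, u, 2, 14, 20, 31, 22), (n, u, 2, 14, 20, 40, 10), (n, u, 2, 14, 20, 6, 18), (n, u, 2, 25, 19, 31, 22), (n, u, 2, 25, 19, 40, 10), (n, u, 2, 25, 19, 6, 18), (n, u, 2, 40, 16, 31, 22), (n, u, 2, 40, 16, 40, 10), (n, u, 2, 40, 16, 6, 18), (p, r, 3, 25, 22, 13, 38), (p, r, 3, 25, 22, 14, 22), (p, r, 3, 31, 21, 13, 38), (p, r, 3, 31, 21, 14, 22), (q, r, 7, 25, 22, 13, 38), (q, r, 7, 25, 22, 14, 22), (q, r, 7, 31, 21, 13, 38), (q, r, 7, 31, 21, 14, 22)}
Keep only column(s) C, E, F: {(13, 3, 21), (13, 3, 22), (13, 4, 21), (13, 4, 22), (13, 7, 21), (13, 7, 22), (14, 3, 21), (14, 3, 22), (14, 4, 21), (14, 4, 22), (14, 7, 21), (14, 7, 22), (2, 12, 17), (2, 12, 28), (2, 12, 39), (2, 30, 17), (2, 30, 28), (2, 30, 39), (31, 19, 16), (31, 19, 19), (31, 19, 20), (31, 2, 16), (31, 2, 19), (31, 2, 20), (31, 7, 16), (31, 7, 19), (31, 7, 20), (40, 19, 16), (40, 19, 19), (40, 19, 20), (40, 2, 16), (40, 2, 19), (40, 2, 20), (40, 7, 16), (40, 7, 19), (40, 7, 20), (6, 19, 16), (6, 19, 19), (6, 19, 20), (6, 2, 16), (6, 2, 19), (6, 2, 20), (6, 7, 16), (6, 7, 19), (6, 7, 20)}
Selection C > F: {(31, 19, 16), (31, 19, 19), (31, 19, 20), (31, 2, 16), (31, 2, 19), (31, 2, 20), (31, 7, 16), (31, 7, 19), (31, 7, 20), (40, 19, 16), (40, 19, 19), (40, 19, 20), (40, 2, 16), (40, 2, 19), (40, 2, 20), (40, 7, 16), (40, 7, 19), (40, 7, 20)}
Keep only column(s) C, E (12 duplicate(s) eliminated): {(31, 19), (31, 2), (31, 7), (40, 19), (40, 2), (40, 7)}

{(31, 19), (31, 2), (31, 7), (40, 19), (40, 2), (40, 7)}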